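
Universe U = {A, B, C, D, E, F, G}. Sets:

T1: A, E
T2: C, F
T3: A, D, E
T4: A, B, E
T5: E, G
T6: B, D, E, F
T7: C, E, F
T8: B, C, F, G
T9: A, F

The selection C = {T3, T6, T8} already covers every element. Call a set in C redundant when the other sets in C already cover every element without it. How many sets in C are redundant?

1

Drop T3: A uncovered — not redundant.
Drop T6: the rest still cover every element — redundant.
Drop T8: C, G uncovered — not redundant.
1 redundant: T6.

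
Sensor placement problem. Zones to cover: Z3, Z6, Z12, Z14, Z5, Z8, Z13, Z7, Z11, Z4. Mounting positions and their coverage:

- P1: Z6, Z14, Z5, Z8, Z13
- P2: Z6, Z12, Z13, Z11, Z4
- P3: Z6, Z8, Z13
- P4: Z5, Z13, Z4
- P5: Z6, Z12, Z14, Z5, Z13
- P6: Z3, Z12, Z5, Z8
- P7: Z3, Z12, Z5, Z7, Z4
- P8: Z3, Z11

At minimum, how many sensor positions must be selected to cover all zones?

3

P1, P2, P7 together cover {Z3, Z6, Z12, Z14, Z5, Z8, Z13, Z7, Z11, Z4} — every zone.
No 2 of the 8 sensor positions cover everything (all 28 pairs fall short), so 3 is minimum.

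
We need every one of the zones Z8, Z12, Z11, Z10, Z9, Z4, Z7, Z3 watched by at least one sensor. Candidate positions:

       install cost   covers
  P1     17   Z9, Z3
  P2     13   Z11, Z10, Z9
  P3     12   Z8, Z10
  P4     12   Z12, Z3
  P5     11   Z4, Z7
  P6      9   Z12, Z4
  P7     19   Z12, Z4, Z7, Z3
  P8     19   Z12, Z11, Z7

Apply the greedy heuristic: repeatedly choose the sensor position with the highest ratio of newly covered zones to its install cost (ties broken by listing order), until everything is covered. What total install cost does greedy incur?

53

Pick 1: P2 adds 3 new (Z11, Z10, Z9) at install cost 13 (ratio 3/13).
Pick 2: P6 adds 2 new (Z12, Z4) at install cost 9 (ratio 2/9).
Pick 3: P7 adds 2 new (Z7, Z3) at install cost 19 (ratio 2/19).
Pick 4: P3 adds 1 new (Z8) at install cost 12 (ratio 1/12).
Greedy total install cost: 13 + 9 + 19 + 12 = 53. (The true optimum is 44, so greedy overshoots here.)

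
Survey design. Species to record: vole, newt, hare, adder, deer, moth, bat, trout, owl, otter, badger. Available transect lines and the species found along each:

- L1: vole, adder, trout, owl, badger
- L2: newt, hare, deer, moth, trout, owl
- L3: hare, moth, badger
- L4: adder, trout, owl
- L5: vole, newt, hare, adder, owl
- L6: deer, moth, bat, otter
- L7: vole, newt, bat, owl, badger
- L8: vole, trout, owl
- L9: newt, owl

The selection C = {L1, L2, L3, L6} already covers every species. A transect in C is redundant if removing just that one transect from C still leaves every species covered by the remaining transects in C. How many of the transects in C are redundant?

Drop L1: vole, adder uncovered — not redundant.
Drop L2: newt uncovered — not redundant.
Drop L3: the rest still cover every species — redundant.
Drop L6: bat, otter uncovered — not redundant.
1 redundant: L3.

1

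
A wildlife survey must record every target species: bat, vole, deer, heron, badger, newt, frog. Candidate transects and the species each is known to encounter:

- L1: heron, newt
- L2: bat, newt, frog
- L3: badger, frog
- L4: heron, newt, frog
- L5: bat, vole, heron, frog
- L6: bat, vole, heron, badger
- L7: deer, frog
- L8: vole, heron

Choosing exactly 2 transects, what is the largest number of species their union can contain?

6

Choosing L2, L6 covers {bat, vole, heron, badger, newt, frog} — 6 species.
No choice of 2 transects does better; here deer is left uncovered.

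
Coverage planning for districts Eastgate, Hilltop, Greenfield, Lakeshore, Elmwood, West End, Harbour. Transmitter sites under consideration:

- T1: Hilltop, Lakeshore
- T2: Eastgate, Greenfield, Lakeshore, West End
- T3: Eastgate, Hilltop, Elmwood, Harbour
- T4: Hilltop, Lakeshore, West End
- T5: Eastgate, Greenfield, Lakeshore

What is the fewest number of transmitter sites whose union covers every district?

T2, T3 together cover {Eastgate, Hilltop, Greenfield, Lakeshore, Elmwood, West End, Harbour} — every district.
No single transmitter site contains all 7 districts, so 2 is optimal.

2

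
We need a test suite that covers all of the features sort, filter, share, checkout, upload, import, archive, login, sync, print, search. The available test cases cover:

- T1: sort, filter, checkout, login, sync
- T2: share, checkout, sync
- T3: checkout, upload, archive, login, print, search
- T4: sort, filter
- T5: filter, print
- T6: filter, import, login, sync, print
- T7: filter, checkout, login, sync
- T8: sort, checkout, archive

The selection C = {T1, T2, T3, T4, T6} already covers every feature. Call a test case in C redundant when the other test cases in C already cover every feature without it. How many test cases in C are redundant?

2

Drop T1: the rest still cover every feature — redundant.
Drop T2: share uncovered — not redundant.
Drop T3: upload, archive, search uncovered — not redundant.
Drop T4: the rest still cover every feature — redundant.
Drop T6: import uncovered — not redundant.
2 redundant: T1, T4.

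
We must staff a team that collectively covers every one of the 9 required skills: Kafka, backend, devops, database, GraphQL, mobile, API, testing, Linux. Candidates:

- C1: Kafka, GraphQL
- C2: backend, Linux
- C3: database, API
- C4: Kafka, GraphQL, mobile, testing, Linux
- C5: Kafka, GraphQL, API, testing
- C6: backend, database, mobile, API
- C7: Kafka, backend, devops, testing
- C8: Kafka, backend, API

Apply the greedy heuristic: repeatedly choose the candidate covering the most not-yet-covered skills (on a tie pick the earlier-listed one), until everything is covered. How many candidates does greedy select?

Pick 1: C4 covers 5 new skills (Kafka, GraphQL, mobile, testing, Linux).
Pick 2: C6 covers 3 new skills (backend, database, API).
Pick 3: C7 covers 1 new skills (devops).
Greedy uses 3 candidates.

3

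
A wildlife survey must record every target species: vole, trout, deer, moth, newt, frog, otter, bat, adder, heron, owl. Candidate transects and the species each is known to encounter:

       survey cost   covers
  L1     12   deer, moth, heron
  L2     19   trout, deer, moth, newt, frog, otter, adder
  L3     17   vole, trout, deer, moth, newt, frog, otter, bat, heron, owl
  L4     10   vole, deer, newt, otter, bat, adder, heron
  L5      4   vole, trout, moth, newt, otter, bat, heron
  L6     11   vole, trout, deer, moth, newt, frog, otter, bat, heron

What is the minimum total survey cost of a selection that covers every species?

L3, L4 cover every species at survey cost 17 + 10 = 27.
Any cover uses at least 2 transects; among all covering selections none totals below 27.

27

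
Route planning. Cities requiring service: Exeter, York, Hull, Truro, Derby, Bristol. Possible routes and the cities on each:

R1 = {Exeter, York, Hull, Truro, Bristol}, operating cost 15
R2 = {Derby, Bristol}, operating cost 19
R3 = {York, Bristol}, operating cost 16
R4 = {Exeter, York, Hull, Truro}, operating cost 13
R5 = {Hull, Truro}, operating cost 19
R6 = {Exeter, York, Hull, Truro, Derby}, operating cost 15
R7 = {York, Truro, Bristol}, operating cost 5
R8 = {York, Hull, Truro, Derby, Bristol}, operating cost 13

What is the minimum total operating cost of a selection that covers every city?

R6, R7 cover every city at operating cost 15 + 5 = 20.
Any cover uses at least 2 routes; among all covering selections none totals below 20.

20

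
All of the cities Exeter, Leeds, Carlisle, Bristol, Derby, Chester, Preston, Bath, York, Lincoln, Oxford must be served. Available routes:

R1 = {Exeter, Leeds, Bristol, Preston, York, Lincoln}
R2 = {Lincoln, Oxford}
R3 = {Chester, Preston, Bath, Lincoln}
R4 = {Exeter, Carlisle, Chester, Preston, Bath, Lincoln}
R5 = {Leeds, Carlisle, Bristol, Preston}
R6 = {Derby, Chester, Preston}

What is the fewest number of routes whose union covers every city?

4

R1, R2, R4, R6 together cover {Exeter, Leeds, Carlisle, Bristol, Derby, Chester, Preston, Bath, York, Lincoln, Oxford} — every city.
No 3 of the 6 routes cover everything (all 20 triples fall short), so 4 is minimum.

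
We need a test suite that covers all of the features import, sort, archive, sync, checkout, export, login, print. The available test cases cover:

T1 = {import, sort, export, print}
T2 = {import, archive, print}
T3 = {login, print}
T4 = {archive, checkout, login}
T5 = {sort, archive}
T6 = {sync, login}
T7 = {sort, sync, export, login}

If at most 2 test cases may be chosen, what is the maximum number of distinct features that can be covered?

Choosing T1, T4 covers {import, sort, archive, checkout, export, login, print} — 7 features.
No choice of 2 test cases does better; here sync is left uncovered.

7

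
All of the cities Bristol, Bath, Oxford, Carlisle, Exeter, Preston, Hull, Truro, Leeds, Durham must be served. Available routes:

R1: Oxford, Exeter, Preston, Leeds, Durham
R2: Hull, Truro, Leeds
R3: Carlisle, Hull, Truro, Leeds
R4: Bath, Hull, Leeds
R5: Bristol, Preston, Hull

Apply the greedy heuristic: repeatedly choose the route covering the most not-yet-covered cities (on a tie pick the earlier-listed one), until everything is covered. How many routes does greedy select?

4

Pick 1: R1 covers 5 new cities (Oxford, Exeter, Preston, Leeds, Durham).
Pick 2: R3 covers 3 new cities (Carlisle, Hull, Truro).
Pick 3: R4 covers 1 new cities (Bath).
Pick 4: R5 covers 1 new cities (Bristol).
Greedy uses 4 routes.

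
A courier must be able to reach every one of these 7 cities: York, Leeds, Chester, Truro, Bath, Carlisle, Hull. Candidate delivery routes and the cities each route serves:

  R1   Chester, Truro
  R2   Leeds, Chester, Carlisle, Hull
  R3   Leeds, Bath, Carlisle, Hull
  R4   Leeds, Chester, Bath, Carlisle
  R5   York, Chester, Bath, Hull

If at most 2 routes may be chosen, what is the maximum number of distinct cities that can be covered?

6

Choosing R1, R3 covers {Leeds, Chester, Truro, Bath, Carlisle, Hull} — 6 cities.
No choice of 2 routes does better; here York is left uncovered.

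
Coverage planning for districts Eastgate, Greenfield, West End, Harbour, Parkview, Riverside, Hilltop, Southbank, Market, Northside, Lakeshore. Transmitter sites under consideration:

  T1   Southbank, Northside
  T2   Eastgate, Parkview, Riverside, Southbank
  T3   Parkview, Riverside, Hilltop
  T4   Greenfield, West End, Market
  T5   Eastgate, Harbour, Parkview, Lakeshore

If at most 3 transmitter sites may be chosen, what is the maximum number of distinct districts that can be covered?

9

Choosing T1, T4, T5 covers {Eastgate, Greenfield, West End, Harbour, Parkview, Southbank, Market, Northside, Lakeshore} — 9 districts.
No choice of 3 transmitter sites does better; here Riverside, Hilltop are left uncovered.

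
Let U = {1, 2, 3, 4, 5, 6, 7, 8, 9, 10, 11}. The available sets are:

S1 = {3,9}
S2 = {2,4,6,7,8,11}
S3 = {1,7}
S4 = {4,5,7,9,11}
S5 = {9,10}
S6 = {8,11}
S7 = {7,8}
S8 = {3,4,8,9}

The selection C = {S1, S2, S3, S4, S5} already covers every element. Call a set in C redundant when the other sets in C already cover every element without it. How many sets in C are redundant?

0

Drop S1: 3 uncovered — not redundant.
Drop S2: 2, 6, 8 uncovered — not redundant.
Drop S3: 1 uncovered — not redundant.
Drop S4: 5 uncovered — not redundant.
Drop S5: 10 uncovered — not redundant.
None of the sets in C is redundant.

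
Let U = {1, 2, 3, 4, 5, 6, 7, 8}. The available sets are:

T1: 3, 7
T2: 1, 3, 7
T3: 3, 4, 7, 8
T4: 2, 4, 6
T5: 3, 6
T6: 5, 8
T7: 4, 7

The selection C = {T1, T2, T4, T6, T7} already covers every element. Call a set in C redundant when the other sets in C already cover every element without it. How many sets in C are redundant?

2

Drop T1: the rest still cover every element — redundant.
Drop T2: 1 uncovered — not redundant.
Drop T4: 2, 6 uncovered — not redundant.
Drop T6: 5, 8 uncovered — not redundant.
Drop T7: the rest still cover every element — redundant.
2 redundant: T1, T7.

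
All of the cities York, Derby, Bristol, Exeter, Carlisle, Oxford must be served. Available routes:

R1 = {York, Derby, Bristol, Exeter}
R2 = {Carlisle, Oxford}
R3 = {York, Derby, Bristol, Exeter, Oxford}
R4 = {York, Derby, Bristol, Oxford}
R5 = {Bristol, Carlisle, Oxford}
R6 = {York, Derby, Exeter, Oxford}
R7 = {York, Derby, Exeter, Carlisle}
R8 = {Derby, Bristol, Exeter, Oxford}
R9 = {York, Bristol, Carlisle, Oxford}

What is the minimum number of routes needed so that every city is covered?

R1, R2 together cover {York, Derby, Bristol, Exeter, Carlisle, Oxford} — every city.
No single route contains all 6 cities, so 2 is optimal.

2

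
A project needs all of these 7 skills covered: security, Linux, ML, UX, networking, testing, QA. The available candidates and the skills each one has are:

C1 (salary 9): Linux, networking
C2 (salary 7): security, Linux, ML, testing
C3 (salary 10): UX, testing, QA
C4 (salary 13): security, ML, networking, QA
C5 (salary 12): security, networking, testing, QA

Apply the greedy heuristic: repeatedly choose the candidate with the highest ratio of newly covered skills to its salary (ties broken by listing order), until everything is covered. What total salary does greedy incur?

Pick 1: C2 adds 4 new (security, Linux, ML, testing) at salary 7 (ratio 4/7).
Pick 2: C3 adds 2 new (UX, QA) at salary 10 (ratio 2/10).
Pick 3: C1 adds 1 new (networking) at salary 9 (ratio 1/9).
Greedy total salary: 7 + 10 + 9 = 26.

26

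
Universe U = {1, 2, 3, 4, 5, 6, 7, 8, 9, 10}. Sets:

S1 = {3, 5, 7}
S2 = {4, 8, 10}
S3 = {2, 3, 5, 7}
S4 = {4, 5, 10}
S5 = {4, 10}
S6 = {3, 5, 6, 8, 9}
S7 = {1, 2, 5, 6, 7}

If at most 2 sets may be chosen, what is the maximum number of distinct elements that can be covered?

Choosing S2, S7 covers {1, 2, 4, 5, 6, 7, 8, 10} — 8 elements.
No choice of 2 sets does better; here 3, 9 are left uncovered.

8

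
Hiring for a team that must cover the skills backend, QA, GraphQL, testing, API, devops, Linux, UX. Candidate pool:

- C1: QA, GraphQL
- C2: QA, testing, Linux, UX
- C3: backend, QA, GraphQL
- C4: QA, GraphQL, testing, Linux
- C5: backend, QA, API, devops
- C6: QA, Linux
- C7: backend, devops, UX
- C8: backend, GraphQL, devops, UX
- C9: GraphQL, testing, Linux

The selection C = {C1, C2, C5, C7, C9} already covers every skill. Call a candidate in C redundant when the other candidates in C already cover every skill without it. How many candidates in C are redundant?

Drop C1: the rest still cover every skill — redundant.
Drop C2: the rest still cover every skill — redundant.
Drop C5: API uncovered — not redundant.
Drop C7: the rest still cover every skill — redundant.
Drop C9: the rest still cover every skill — redundant.
4 redundant: C1, C2, C7, C9.

4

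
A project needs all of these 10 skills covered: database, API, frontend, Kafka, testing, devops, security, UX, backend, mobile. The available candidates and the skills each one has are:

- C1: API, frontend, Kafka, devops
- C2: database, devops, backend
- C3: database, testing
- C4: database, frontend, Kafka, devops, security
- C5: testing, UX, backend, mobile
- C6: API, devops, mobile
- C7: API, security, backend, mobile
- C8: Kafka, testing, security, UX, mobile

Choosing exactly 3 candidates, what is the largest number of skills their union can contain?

10

Choosing C1, C2, C8 covers {database, API, frontend, Kafka, testing, devops, security, UX, backend, mobile} — 10 skills.
That is all 10 skills.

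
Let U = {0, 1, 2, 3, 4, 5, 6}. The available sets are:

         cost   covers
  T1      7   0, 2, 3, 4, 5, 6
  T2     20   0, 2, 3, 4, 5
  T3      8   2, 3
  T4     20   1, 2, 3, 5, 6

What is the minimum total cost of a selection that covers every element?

27

T1, T4 cover every element at cost 7 + 20 = 27.
Any cover uses at least 2 sets; among all covering selections none totals below 27.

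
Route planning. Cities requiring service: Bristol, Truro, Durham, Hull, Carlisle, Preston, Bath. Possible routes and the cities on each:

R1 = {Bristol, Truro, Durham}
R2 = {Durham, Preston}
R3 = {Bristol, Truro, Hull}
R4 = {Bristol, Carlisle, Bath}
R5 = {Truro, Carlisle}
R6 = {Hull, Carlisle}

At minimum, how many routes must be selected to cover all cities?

R2, R3, R4 together cover {Bristol, Truro, Durham, Hull, Carlisle, Preston, Bath} — every city.
No 2 of the 6 routes cover everything (all 15 pairs fall short), so 3 is minimum.
Greedy (largest uncovered first) would take R1, R4, R2, R3 — 4 routes — but 3 suffice.

3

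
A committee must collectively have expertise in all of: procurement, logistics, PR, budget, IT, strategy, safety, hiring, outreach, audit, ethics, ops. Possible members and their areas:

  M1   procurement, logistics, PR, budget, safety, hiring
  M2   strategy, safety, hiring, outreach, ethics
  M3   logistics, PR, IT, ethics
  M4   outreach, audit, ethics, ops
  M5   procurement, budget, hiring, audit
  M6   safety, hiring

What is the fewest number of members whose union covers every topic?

M1, M2, M3, M4 together cover {procurement, logistics, PR, budget, IT, strategy, safety, hiring, outreach, audit, ethics, ops} — every topic.
No 3 of the 6 members cover everything (all 20 triples fall short), so 4 is minimum.

4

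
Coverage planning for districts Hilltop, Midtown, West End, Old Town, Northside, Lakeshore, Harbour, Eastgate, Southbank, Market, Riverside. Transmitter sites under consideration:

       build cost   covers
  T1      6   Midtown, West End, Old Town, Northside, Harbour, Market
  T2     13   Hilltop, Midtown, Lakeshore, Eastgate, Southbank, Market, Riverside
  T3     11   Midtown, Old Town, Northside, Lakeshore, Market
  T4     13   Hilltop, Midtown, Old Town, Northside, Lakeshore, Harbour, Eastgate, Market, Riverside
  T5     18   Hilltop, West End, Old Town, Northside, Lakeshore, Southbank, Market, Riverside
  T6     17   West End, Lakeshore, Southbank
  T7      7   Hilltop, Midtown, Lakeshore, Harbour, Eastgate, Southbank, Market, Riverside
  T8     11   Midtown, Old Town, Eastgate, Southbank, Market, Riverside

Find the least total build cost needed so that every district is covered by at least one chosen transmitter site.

T1, T7 cover every district at build cost 6 + 7 = 13.
Any cover uses at least 2 transmitter sites; among all covering selections none totals below 13.

13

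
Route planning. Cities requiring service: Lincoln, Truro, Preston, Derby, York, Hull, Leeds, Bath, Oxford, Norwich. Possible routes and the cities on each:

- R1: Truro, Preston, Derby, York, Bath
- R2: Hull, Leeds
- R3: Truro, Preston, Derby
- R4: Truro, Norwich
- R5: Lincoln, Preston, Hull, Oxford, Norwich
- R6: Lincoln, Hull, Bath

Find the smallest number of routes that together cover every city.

R1, R2, R5 together cover {Lincoln, Truro, Preston, Derby, York, Hull, Leeds, Bath, Oxford, Norwich} — every city.
No 2 of the 6 routes cover everything (all 15 pairs fall short), so 3 is minimum.

3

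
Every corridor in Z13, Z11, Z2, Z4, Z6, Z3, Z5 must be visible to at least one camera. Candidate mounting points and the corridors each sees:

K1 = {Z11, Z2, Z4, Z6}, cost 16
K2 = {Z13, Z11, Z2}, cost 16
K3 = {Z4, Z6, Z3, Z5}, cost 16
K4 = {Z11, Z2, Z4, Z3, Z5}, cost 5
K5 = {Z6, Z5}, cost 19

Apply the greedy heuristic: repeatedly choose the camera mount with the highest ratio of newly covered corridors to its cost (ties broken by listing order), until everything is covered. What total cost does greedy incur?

37

Pick 1: K4 adds 5 new (Z11, Z2, Z4, Z3, Z5) at cost 5 (ratio 5/5).
Pick 2: K1 adds 1 new (Z6) at cost 16 (ratio 1/16).
Pick 3: K2 adds 1 new (Z13) at cost 16 (ratio 1/16).
Greedy total cost: 5 + 16 + 16 = 37. (The true optimum is 32, so greedy overshoots here.)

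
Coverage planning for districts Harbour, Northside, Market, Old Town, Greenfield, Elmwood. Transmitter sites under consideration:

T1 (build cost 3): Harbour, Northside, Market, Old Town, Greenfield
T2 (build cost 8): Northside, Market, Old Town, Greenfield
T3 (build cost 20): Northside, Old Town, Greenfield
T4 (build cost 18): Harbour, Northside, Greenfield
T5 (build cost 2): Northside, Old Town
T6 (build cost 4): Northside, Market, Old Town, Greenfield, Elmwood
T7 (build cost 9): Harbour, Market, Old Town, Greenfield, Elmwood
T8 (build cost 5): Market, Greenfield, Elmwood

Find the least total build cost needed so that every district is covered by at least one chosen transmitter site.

7

T1, T6 cover every district at build cost 3 + 4 = 7.
Any cover uses at least 2 transmitter sites; among all covering selections none totals below 7.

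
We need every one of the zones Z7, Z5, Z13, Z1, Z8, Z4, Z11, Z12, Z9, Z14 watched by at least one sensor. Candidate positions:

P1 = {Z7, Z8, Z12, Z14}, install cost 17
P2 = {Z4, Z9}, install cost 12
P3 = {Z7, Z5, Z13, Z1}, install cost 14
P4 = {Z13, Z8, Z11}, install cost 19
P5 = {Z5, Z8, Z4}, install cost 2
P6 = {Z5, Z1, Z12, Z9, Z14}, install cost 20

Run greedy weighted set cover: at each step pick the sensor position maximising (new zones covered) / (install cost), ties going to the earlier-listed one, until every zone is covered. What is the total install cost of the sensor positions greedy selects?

55

Pick 1: P5 adds 3 new (Z5, Z8, Z4) at install cost 2 (ratio 3/2).
Pick 2: P3 adds 3 new (Z7, Z13, Z1) at install cost 14 (ratio 3/14).
Pick 3: P6 adds 3 new (Z12, Z9, Z14) at install cost 20 (ratio 3/20).
Pick 4: P4 adds 1 new (Z11) at install cost 19 (ratio 1/19).
Greedy total install cost: 2 + 14 + 20 + 19 = 55.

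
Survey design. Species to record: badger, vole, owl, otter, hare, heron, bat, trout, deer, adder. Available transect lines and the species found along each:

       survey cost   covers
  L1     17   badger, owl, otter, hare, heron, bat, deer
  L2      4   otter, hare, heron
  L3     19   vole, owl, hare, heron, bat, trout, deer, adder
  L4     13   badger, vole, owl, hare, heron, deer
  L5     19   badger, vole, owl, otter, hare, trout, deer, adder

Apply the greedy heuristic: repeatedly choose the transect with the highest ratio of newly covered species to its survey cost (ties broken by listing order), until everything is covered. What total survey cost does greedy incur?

36

Pick 1: L2 adds 3 new (otter, hare, heron) at survey cost 4 (ratio 3/4).
Pick 2: L3 adds 6 new (vole, owl, bat, trout, deer, adder) at survey cost 19 (ratio 6/19).
Pick 3: L4 adds 1 new (badger) at survey cost 13 (ratio 1/13).
Greedy total survey cost: 4 + 19 + 13 = 36.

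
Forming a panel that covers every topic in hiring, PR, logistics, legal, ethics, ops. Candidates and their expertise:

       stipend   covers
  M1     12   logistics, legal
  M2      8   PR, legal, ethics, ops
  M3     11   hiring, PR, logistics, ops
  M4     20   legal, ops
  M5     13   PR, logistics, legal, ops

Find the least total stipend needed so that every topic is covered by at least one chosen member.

M2, M3 cover every topic at stipend 8 + 11 = 19.
Any cover uses at least 2 members; among all covering selections none totals below 19.

19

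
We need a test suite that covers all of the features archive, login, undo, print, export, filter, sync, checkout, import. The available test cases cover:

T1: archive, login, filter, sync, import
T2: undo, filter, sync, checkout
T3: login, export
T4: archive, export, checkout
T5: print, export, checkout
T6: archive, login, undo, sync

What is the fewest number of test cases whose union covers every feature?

3

T1, T2, T5 together cover {archive, login, undo, print, export, filter, sync, checkout, import} — every feature.
No 2 of the 6 test cases cover everything (all 15 pairs fall short), so 3 is minimum.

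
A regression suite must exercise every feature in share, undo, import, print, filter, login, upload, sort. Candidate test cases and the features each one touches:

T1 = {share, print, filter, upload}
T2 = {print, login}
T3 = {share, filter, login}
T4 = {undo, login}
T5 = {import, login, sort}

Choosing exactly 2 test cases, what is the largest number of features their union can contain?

7

Choosing T1, T5 covers {share, import, print, filter, login, upload, sort} — 7 features.
No choice of 2 test cases does better; here undo is left uncovered.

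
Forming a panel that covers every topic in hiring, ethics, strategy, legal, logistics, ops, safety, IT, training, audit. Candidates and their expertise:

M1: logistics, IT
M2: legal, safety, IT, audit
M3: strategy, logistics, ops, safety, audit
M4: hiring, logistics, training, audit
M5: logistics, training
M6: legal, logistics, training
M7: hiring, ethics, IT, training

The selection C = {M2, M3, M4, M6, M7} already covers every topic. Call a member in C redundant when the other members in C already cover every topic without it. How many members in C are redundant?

3

Drop M2: the rest still cover every topic — redundant.
Drop M3: strategy, ops uncovered — not redundant.
Drop M4: the rest still cover every topic — redundant.
Drop M6: the rest still cover every topic — redundant.
Drop M7: ethics uncovered — not redundant.
3 redundant: M2, M4, M6.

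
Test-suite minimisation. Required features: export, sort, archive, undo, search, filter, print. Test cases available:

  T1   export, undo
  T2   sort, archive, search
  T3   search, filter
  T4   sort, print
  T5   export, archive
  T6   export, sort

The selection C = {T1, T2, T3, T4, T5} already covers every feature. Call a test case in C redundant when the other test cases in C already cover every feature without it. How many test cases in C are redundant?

2

Drop T1: undo uncovered — not redundant.
Drop T2: the rest still cover every feature — redundant.
Drop T3: filter uncovered — not redundant.
Drop T4: print uncovered — not redundant.
Drop T5: the rest still cover every feature — redundant.
2 redundant: T2, T5.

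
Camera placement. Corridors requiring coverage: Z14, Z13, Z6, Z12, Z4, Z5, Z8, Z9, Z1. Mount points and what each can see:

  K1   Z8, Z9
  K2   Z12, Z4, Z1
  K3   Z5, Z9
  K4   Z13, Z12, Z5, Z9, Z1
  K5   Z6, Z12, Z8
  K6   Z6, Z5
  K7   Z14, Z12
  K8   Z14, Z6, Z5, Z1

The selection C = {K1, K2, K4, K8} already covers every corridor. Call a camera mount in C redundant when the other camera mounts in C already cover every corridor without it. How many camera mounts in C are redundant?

0

Drop K1: Z8 uncovered — not redundant.
Drop K2: Z4 uncovered — not redundant.
Drop K4: Z13 uncovered — not redundant.
Drop K8: Z14, Z6 uncovered — not redundant.
None of the camera mounts in C is redundant.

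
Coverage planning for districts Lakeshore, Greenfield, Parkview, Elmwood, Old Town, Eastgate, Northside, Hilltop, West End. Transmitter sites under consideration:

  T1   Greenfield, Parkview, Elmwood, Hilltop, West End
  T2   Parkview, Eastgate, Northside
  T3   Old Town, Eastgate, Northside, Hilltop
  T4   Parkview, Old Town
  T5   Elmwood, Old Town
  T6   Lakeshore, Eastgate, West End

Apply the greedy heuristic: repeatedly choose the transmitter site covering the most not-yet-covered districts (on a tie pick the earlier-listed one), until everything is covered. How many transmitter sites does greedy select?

3

Pick 1: T1 covers 5 new districts (Greenfield, Parkview, Elmwood, Hilltop, West End).
Pick 2: T3 covers 3 new districts (Old Town, Eastgate, Northside).
Pick 3: T6 covers 1 new districts (Lakeshore).
Greedy uses 3 transmitter sites.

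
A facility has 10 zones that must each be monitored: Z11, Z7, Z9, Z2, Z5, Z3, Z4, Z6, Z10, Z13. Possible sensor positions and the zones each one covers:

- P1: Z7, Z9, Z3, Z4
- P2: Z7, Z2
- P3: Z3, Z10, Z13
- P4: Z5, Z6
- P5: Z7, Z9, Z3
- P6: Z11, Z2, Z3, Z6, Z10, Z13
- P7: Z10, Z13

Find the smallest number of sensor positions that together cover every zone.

3

P1, P4, P6 together cover {Z11, Z7, Z9, Z2, Z5, Z3, Z4, Z6, Z10, Z13} — every zone.
No 2 of the 7 sensor positions cover everything (all 21 pairs fall short), so 3 is minimum.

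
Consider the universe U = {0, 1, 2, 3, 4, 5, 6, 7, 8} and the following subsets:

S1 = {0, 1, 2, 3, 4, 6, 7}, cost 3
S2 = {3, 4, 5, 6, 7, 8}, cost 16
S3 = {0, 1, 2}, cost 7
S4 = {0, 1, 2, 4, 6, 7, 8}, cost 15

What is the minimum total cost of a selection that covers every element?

19

S1, S2 cover every element at cost 3 + 16 = 19.
Any cover uses at least 2 sets; among all covering selections none totals below 19.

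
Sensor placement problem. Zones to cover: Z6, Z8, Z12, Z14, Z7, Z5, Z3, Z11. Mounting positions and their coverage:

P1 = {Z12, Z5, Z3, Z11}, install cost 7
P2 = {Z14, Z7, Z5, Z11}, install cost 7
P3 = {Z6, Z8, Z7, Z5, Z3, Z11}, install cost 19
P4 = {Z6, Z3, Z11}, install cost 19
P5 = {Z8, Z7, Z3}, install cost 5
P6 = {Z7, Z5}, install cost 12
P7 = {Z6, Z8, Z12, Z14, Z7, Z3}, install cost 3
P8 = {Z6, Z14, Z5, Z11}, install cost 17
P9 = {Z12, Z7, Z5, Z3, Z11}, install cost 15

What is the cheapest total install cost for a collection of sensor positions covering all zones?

10

P1, P7 cover every zone at install cost 7 + 3 = 10.
Any cover uses at least 2 sensor positions; among all covering selections none totals below 10.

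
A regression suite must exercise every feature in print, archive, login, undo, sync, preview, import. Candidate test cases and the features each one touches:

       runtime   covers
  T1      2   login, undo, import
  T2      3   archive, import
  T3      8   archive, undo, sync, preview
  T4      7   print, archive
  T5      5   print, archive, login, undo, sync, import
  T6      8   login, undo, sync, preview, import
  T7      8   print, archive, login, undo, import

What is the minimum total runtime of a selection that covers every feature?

T3, T5 cover every feature at runtime 8 + 5 = 13.
Any cover uses at least 2 test cases; among all covering selections none totals below 13.

13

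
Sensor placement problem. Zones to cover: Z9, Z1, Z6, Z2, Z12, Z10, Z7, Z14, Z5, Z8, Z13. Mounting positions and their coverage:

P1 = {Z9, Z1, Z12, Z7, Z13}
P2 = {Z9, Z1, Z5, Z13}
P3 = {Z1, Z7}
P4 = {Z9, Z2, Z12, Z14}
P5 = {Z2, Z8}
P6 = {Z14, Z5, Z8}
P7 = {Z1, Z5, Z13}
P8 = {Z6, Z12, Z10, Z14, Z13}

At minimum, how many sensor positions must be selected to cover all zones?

4

P1, P2, P5, P8 together cover {Z9, Z1, Z6, Z2, Z12, Z10, Z7, Z14, Z5, Z8, Z13} — every zone.
No 3 of the 8 sensor positions cover everything (all 56 triples fall short), so 4 is minimum.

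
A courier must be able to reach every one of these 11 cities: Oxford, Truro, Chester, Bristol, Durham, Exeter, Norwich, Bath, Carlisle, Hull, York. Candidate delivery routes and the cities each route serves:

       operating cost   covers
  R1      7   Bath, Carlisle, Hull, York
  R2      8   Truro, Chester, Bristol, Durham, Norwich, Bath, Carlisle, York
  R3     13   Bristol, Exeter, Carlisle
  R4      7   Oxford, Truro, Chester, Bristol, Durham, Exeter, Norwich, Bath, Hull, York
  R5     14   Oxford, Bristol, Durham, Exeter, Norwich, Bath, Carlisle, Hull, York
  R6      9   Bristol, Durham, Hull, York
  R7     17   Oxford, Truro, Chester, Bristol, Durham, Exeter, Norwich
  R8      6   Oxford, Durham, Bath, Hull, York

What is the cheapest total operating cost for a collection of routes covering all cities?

R1, R4 cover every city at operating cost 7 + 7 = 14.
Any cover uses at least 2 routes; among all covering selections none totals below 14.

14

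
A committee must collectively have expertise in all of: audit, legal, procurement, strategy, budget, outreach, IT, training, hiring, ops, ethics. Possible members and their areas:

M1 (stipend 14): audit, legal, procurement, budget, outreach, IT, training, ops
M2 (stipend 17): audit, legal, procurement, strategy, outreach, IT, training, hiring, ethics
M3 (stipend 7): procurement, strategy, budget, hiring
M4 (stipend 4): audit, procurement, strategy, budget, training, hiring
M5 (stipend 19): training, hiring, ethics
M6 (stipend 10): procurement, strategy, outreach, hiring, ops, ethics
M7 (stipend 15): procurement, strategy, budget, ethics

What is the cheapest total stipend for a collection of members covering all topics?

24

M1, M6 cover every topic at stipend 14 + 10 = 24.
Any cover uses at least 2 members; among all covering selections none totals below 24.
Greedy by coverage-per-stipend would pick M4, M6, M1 for 28 — worse than the optimum 24.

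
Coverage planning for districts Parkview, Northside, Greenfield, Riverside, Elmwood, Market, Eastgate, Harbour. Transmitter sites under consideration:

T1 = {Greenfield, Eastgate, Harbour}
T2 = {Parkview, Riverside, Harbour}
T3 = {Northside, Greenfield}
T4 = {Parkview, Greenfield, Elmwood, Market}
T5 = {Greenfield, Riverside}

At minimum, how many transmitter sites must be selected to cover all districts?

T1, T2, T3, T4 together cover {Parkview, Northside, Greenfield, Riverside, Elmwood, Market, Eastgate, Harbour} — every district.
No 3 of the 5 transmitter sites cover everything (all 10 triples fall short), so 4 is minimum.

4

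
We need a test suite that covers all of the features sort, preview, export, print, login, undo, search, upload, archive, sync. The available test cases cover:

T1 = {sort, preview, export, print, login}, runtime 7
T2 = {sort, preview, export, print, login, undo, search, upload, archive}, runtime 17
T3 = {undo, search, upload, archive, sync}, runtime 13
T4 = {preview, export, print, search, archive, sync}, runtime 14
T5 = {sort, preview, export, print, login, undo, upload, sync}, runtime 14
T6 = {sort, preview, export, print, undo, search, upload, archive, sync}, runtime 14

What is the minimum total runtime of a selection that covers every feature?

T1, T3 cover every feature at runtime 7 + 13 = 20.
Any cover uses at least 2 test cases; among all covering selections none totals below 20.

20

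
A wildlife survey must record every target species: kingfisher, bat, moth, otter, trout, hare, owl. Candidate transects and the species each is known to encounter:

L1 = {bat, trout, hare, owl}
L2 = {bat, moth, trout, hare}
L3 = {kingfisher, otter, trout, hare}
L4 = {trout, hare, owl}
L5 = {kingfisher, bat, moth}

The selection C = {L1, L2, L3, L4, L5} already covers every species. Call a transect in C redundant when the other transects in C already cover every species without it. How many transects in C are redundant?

Drop L1: the rest still cover every species — redundant.
Drop L2: the rest still cover every species — redundant.
Drop L3: otter uncovered — not redundant.
Drop L4: the rest still cover every species — redundant.
Drop L5: the rest still cover every species — redundant.
4 redundant: L1, L2, L4, L5.

4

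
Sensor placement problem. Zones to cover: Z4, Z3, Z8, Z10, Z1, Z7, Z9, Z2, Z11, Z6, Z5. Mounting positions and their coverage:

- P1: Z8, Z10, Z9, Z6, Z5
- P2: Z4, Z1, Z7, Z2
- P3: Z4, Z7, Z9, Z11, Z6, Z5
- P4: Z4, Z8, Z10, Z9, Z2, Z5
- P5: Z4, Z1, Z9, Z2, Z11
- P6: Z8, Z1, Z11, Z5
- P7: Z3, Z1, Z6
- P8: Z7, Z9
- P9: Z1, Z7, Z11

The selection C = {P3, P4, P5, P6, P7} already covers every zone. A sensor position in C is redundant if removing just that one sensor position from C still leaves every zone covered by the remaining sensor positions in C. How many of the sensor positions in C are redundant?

2

Drop P3: Z7 uncovered — not redundant.
Drop P4: Z10 uncovered — not redundant.
Drop P5: the rest still cover every zone — redundant.
Drop P6: the rest still cover every zone — redundant.
Drop P7: Z3 uncovered — not redundant.
2 redundant: P5, P6.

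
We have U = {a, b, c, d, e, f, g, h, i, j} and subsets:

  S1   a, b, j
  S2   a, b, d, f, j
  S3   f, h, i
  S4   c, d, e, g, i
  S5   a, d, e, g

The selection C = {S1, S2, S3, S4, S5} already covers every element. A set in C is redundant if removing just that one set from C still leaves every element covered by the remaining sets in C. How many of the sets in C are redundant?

Drop S1: the rest still cover every element — redundant.
Drop S2: the rest still cover every element — redundant.
Drop S3: h uncovered — not redundant.
Drop S4: c uncovered — not redundant.
Drop S5: the rest still cover every element — redundant.
3 redundant: S1, S2, S5.

3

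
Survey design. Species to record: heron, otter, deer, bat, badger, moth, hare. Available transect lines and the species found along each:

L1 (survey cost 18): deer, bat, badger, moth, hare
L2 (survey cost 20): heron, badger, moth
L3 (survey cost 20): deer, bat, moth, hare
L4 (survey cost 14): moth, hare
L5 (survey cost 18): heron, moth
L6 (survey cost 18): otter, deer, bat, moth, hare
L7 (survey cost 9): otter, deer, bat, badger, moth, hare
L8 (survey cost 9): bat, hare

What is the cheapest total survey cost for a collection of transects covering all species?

L5, L7 cover every species at survey cost 18 + 9 = 27.
Any cover uses at least 2 transects; among all covering selections none totals below 27.

27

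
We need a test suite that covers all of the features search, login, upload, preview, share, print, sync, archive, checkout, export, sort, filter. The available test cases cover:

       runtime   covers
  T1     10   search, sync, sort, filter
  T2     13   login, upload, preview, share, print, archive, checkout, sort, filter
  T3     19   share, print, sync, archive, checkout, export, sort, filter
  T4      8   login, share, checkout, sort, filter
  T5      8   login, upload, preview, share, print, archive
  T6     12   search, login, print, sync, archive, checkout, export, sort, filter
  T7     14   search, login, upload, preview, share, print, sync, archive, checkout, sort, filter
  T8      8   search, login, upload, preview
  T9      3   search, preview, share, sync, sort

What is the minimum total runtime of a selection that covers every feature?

20

T5, T6 cover every feature at runtime 8 + 12 = 20.
Any cover uses at least 2 test cases; among all covering selections none totals below 20.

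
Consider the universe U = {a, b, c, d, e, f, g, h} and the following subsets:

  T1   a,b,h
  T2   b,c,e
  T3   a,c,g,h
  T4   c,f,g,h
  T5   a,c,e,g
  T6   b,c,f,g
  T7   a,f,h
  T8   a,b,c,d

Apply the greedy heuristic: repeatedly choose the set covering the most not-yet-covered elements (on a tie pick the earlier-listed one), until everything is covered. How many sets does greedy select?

4

Pick 1: T3 covers 4 new elements (a, c, g, h).
Pick 2: T2 covers 2 new elements (b, e).
Pick 3: T4 covers 1 new elements (f).
Pick 4: T8 covers 1 new elements (d).
Greedy uses 4 sets. (The true minimum is 3.)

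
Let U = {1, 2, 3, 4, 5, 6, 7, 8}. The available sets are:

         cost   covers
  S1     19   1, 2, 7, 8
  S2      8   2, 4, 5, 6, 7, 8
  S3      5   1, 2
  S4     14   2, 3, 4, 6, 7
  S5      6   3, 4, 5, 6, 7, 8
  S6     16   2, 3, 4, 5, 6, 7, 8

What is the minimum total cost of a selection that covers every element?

11

S3, S5 cover every element at cost 5 + 6 = 11.
Any cover uses at least 2 sets; among all covering selections none totals below 11.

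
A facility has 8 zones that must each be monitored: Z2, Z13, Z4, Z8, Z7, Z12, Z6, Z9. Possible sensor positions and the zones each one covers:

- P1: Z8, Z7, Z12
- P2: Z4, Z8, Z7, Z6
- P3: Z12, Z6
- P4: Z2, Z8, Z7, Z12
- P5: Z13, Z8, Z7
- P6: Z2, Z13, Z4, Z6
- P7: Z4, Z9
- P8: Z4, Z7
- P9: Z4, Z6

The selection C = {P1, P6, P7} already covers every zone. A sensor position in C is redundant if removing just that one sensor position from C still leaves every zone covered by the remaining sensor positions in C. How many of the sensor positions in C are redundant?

Drop P1: Z8, Z7, Z12 uncovered — not redundant.
Drop P6: Z2, Z13, Z6 uncovered — not redundant.
Drop P7: Z9 uncovered — not redundant.
None of the sensor positions in C is redundant.

0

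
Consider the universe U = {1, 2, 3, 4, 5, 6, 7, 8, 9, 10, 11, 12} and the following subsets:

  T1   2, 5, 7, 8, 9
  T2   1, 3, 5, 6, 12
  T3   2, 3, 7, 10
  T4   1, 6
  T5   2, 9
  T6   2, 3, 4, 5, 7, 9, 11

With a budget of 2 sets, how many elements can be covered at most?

10

Choosing T2, T6 covers {1, 2, 3, 4, 5, 6, 7, 9, 11, 12} — 10 elements.
No choice of 2 sets does better; here 8, 10 are left uncovered.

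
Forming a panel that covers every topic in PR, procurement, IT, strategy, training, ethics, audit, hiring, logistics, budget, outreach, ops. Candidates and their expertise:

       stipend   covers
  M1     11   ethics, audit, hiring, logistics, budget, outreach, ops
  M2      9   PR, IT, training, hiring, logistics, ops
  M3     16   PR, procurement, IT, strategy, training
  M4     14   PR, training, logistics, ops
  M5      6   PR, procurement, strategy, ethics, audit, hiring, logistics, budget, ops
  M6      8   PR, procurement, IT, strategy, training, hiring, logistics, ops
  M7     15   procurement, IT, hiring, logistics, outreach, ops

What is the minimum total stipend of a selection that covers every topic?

M1, M6 cover every topic at stipend 11 + 8 = 19.
Any cover uses at least 2 members; among all covering selections none totals below 19.
Greedy by coverage-per-stipend would pick M5, M6, M1 for 25 — worse than the optimum 19.

19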